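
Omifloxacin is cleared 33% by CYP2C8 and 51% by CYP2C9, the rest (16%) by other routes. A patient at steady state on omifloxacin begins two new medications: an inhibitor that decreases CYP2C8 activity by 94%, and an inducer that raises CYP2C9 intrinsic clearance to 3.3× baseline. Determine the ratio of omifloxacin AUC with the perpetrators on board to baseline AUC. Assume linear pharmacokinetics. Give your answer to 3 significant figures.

0.537

CYP2C8: 0.33 × 0.06 = 0.0198
CYP2C9: 0.51 × 3.3 = 1.683
Other: 0.16 (unchanged)
New clearance relative to baseline: 0.0198 + 1.683 + 0.16 = 1.8628.
AUC ∝ 1/CL: fold-change = 1 / 1.8628 = 0.537.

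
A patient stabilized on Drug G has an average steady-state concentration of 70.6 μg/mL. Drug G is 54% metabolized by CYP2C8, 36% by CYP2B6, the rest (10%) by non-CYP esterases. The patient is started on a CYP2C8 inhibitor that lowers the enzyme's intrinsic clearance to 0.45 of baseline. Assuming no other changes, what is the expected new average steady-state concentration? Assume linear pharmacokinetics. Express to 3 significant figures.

100 μg/mL

The CYP2C8 pathway (54% of clearance) falls to 0.45× activity: 0.54 × 0.45 = 0.243.
CYP2B6 (36%) and the residual 10% are unaffected.
CL_new/CL_old = 0.243 + 0.36 + 0.1 = 0.703.
With dosing unchanged, average steady-state concentration scales as 1/CL: 70.6 / 0.703 = 100 μg/mL.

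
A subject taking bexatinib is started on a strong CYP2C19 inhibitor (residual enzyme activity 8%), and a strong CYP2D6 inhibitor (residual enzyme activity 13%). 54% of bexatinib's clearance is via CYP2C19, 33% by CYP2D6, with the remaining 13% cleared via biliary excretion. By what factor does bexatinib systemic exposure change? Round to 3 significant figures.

The CYP2C19 pathway (54% of clearance) falls to 0.08× activity: 0.54 × 0.08 = 0.0432.
The CYP2D6 pathway (33% of clearance) drops to 0.13× activity: 0.33 × 0.13 = 0.0429.
The remaining 13% of clearance is unaffected.
CL_new/CL_old = 0.0432 + 0.0429 + 0.13 = 0.2161.
Because systemic exposure varies inversely with clearance, the combined effect is 1 / 0.2161 = 4.63.

4.63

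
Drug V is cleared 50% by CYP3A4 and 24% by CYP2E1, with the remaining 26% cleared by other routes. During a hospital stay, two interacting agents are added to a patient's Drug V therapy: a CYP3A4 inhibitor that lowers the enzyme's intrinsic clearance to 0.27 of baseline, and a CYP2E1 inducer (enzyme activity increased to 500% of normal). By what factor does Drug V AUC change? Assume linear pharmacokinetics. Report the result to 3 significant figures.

0.627

The CYP3A4 pathway (50% of clearance) falls to 0.27× activity: 0.5 × 0.27 = 0.135.
The CYP2E1 pathway (24% of clearance) is boosted to 5× activity: 0.24 × 5 = 1.2.
Non-CYP routes (26%) are unchanged.
Relative clearance = 0.135 + 1.2 + 0.26 = 1.595.
Net AUC ratio = 1 / 1.595 = 0.627.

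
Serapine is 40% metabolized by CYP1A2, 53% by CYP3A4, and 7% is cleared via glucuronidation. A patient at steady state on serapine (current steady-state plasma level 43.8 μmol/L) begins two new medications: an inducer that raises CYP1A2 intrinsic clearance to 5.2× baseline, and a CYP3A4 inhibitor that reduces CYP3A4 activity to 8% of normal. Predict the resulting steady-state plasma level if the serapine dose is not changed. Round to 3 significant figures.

CYP1A2: 0.4 × 5.2 = 2.08
CYP3A4: 0.53 × 0.08 = 0.0424
Other: 0.07 (unchanged)
Relative clearance = 2.08 + 0.0424 + 0.07 = 2.1924.
Dividing the baseline by the relative clearance: 43.8 / 2.1924 = 20.0 μmol/L.

20.0 μmol/L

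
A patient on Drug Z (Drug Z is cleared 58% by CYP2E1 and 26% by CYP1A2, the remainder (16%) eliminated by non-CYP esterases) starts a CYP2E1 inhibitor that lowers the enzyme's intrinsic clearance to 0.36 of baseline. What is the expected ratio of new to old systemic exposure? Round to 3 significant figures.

The CYP2E1 pathway (58% of clearance) drops to 0.36× activity: 0.58 × 0.36 = 0.2088.
CYP1A2 (26%) and the residual 16% are unaffected.
New clearance relative to baseline: 0.2088 + 0.26 + 0.16 = 0.6288.
Since systemic exposure ∝ 1/CL, the ratio is 1 / 0.6288 = 1.59.

1.59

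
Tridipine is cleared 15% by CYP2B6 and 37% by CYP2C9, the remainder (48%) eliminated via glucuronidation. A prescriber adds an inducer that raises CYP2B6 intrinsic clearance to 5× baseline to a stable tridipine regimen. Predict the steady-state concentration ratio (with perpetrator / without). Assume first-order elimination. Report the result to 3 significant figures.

0.625

The CYP2B6 pathway (15% of clearance) rises to 5× activity: 0.15 × 5 = 0.75.
CYP2C9 (37%) and the residual 48% are unaffected.
CL_new/CL_old = 0.75 + 0.37 + 0.48 = 1.6.
Steady-state concentration ratio = CL_old/CL_new = 1 / 1.6 = 0.625.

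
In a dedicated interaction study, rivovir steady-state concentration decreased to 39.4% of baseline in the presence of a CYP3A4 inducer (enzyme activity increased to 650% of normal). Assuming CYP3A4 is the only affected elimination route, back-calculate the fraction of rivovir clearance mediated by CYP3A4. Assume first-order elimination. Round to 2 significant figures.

Let fm be the CYP3A4 fraction. New clearance relative to baseline = fm × 6.5 + (1 − fm).
Steady-state concentration ratio = 1 / (new CL fraction), so new CL fraction = 1 / 0.394 = 2.538.
fm × 6.5 + 1 − fm = 2.538  ⇒  fm × (6.5 − 1) = 1.538  ⇒  fm = 0.28.

0.28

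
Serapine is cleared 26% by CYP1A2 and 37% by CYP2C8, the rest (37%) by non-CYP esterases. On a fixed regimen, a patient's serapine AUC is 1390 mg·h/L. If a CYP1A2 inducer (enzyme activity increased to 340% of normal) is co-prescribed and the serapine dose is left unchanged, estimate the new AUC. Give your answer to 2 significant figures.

CYP1A2: 0.26 × 3.4 = 0.884
CYP2C8: 0.37 (unchanged)
Other: 0.37 (unchanged)
New clearance relative to baseline: 0.884 + 0.37 + 0.37 = 1.624.
New AUC = baseline ÷ relative clearance = 1390 / 1.624 = 8.6 × 10² mg·h/L.

8.6 × 10² mg·h/L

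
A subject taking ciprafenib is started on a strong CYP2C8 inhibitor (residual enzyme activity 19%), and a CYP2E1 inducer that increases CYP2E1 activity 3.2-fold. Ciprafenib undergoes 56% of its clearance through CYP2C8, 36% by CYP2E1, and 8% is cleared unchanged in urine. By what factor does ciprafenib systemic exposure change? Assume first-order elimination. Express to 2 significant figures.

The CYP2C8 pathway (56% of clearance) drops to 0.19× activity: 0.56 × 0.19 = 0.1064.
The CYP2E1 pathway (36% of clearance) increases to 3.2× activity: 0.36 × 3.2 = 1.152.
Non-CYP routes (8%) are unchanged.
New clearance relative to baseline: 0.1064 + 1.152 + 0.08 = 1.3384.
Net systemic exposure ratio = 1 / 1.3384 = 0.75.

0.75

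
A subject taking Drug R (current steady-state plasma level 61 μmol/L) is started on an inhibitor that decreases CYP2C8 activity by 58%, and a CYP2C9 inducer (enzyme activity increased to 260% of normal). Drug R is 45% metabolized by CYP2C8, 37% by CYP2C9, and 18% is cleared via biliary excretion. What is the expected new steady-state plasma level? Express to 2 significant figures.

46 μmol/L

The CYP2C8 pathway (45% of clearance) is reduced to 0.42× activity: 0.45 × 0.42 = 0.189.
The CYP2C9 pathway (37% of clearance) is boosted to 2.6× activity: 0.37 × 2.6 = 0.962.
Non-CYP routes (18%) are unchanged.
Relative clearance = 0.189 + 0.962 + 0.18 = 1.331.
Steady-state plasma level ∝ 1/CL: new value = 61 / 1.331 = 46 μmol/L.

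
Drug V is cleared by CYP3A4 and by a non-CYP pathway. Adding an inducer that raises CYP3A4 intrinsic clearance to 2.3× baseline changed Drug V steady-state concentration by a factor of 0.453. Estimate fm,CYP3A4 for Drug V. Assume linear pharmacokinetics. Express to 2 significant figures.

Call the CYP3A4 fraction fm. After the interaction, CL_new/CL_old = fm × 2.3 + (1 − fm).
Steady-state concentration ratio = 1 / (new CL fraction), so new CL fraction = 1 / 0.453 = 2.208.
fm × 2.3 + 1 − fm = 2.208  ⇒  fm × (2.3 − 1) = 1.208  ⇒  fm = 0.93.

0.93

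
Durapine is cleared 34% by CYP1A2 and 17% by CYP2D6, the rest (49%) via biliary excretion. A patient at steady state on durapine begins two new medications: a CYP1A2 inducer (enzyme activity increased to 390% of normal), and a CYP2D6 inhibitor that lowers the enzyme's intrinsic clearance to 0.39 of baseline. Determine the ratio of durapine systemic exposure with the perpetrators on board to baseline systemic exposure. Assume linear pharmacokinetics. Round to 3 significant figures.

The CYP1A2 pathway (34% of clearance) increases to 3.9× activity: 0.34 × 3.9 = 1.326.
The CYP2D6 pathway (17% of clearance) drops to 0.39× activity: 0.17 × 0.39 = 0.0663.
Non-CYP routes (49%) are unchanged.
New clearance relative to baseline: 1.326 + 0.0663 + 0.49 = 1.8823.
Net systemic exposure ratio = 1 / 1.8823 = 0.531.

0.531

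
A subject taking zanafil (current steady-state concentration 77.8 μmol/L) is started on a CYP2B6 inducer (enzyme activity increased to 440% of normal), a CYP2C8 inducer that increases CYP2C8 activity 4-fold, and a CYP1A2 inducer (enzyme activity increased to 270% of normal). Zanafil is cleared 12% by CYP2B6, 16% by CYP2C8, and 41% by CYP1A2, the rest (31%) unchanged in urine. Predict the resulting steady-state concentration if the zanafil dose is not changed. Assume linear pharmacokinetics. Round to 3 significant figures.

30.1 μmol/L

The CYP2B6 pathway (12% of clearance) increases to 4.4× activity: 0.12 × 4.4 = 0.528.
The CYP2C8 pathway (16% of clearance) is boosted to 4× activity: 0.16 × 4 = 0.64.
The CYP1A2 pathway (41% of clearance) rises to 2.7× activity: 0.41 × 2.7 = 1.107.
The remaining 31% of clearance is unaffected.
Relative clearance = 0.528 + 0.64 + 1.107 + 0.31 = 2.585.
Steady-state concentration ∝ 1/CL: new value = 77.8 / 2.585 = 30.1 μmol/L.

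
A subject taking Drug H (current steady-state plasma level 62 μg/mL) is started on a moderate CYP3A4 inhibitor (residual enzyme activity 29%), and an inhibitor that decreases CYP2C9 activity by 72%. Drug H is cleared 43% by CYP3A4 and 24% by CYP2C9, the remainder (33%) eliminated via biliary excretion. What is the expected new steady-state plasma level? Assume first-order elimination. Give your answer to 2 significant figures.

1.2 × 10² μg/mL

The CYP3A4 pathway (43% of clearance) is reduced to 0.29× activity: 0.43 × 0.29 = 0.1247.
The CYP2C9 pathway (24% of clearance) falls to 0.28× activity: 0.24 × 0.28 = 0.0672.
The remaining 33% of clearance is unaffected.
New clearance relative to baseline: 0.1247 + 0.0672 + 0.33 = 0.5219.
Steady-state plasma level ∝ 1/CL: new value = 62 / 0.5219 = 1.2 × 10² μg/mL.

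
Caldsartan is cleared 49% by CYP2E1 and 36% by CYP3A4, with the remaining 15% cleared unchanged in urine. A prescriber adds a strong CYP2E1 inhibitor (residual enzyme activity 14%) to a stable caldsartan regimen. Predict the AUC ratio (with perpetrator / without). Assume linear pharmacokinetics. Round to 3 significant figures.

1.73

CYP2E1: 0.49 × 0.14 = 0.0686
CYP3A4: 0.36 (unchanged)
Other: 0.15 (unchanged)
CL_new/CL_old = 0.0686 + 0.36 + 0.15 = 0.5786.
Since AUC ∝ 1/CL, the ratio is 1 / 0.5786 = 1.73.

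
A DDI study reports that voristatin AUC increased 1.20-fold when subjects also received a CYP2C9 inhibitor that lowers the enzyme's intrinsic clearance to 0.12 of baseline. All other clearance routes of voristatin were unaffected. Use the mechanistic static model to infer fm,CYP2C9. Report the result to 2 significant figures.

0.19

Let fm be the CYP2C9 fraction. New clearance relative to baseline = fm × 0.12 + (1 − fm).
AUC ratio = 1 / (new CL fraction), so new CL fraction = 1 / 1.20 = 0.8333.
fm × 0.12 + 1 − fm = 0.8333  ⇒  fm × (0.12 − 1) = −0.1667  ⇒  fm = 0.19.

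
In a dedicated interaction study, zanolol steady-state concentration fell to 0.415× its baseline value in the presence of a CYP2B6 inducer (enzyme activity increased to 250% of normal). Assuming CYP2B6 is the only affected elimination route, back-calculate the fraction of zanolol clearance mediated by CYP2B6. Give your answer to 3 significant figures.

Write x for the fraction cleared via CYP2B6. The observed steady-state concentration change means clearance rose to 1/0.415 = 2.41 of baseline.
Only the CYP2B6 route changed, so 2.41 = x·2.5 + (1 − x), giving x = 0.940.

0.940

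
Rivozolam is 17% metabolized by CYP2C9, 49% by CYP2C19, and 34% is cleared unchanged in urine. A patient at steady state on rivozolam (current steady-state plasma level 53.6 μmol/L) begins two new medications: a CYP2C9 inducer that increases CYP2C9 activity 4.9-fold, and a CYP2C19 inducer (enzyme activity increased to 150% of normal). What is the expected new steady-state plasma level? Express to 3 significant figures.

28.1 μmol/L

CYP2C9: 0.17 × 4.9 = 0.833
CYP2C19: 0.49 × 1.5 = 0.735
Other: 0.34 (unchanged)
New clearance relative to baseline: 0.833 + 0.735 + 0.34 = 1.908.
New steady-state plasma level = 53.6 / 1.908 = 28.1 μmol/L (concentration scales inversely with clearance).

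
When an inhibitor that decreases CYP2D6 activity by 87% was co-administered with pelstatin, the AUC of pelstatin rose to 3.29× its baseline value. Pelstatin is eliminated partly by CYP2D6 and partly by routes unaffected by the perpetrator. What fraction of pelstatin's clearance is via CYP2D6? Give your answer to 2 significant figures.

0.80

Write x for the fraction cleared via CYP2D6. The observed AUC change means clearance fell to 1/3.29 = 0.304 of baseline.
Only the CYP2D6 route changed, so 0.304 = x·0.13 + (1 − x), giving x = 0.80.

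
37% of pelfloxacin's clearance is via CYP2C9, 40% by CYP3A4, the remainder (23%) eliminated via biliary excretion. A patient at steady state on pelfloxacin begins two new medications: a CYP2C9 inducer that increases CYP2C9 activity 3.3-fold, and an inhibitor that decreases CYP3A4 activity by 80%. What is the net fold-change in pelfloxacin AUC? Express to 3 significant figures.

The CYP2C9 pathway (37% of clearance) rises to 3.3× activity: 0.37 × 3.3 = 1.221.
The CYP3A4 pathway (40% of clearance) falls to 0.2× activity: 0.4 × 0.2 = 0.08.
The remaining 23% of clearance is unaffected.
Relative clearance = 1.221 + 0.08 + 0.23 = 1.531.
Because AUC varies inversely with clearance, the combined effect is 1 / 1.531 = 0.653.

0.653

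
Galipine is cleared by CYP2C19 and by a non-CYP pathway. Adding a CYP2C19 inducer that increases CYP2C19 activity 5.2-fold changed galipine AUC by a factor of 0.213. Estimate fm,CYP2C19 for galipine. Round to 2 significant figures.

Call the CYP2C19 fraction fm. After the interaction, CL_new/CL_old = fm × 5.2 + (1 − fm).
AUC ratio = 1 / (new CL fraction), so new CL fraction = 1 / 0.213 = 4.695.
fm × 5.2 + 1 − fm = 4.695  ⇒  fm × (5.2 − 1) = 3.695  ⇒  fm = 0.88.

0.88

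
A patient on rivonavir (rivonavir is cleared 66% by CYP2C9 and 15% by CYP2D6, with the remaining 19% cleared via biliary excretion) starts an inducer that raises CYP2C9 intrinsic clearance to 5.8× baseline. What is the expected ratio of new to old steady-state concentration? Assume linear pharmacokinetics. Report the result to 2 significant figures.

0.24

The CYP2C9 pathway (66% of clearance) rises to 5.8× activity: 0.66 × 5.8 = 3.828.
CYP2D6 (15%) and the residual 19% are unaffected.
CL_new/CL_old = 3.828 + 0.15 + 0.19 = 4.168.
Steady-state concentration is inversely proportional to clearance, so the fold-change is 1 / 4.168 = 0.24.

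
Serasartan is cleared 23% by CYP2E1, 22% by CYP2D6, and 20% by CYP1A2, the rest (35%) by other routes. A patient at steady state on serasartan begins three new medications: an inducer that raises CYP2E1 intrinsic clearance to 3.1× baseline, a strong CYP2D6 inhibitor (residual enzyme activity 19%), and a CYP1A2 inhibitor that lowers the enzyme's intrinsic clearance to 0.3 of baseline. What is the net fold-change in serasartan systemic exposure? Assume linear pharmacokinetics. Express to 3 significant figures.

0.859

CYP2E1: 0.23 × 3.1 = 0.713
CYP2D6: 0.22 × 0.19 = 0.0418
CYP1A2: 0.2 × 0.3 = 0.06
Other: 0.35 (unchanged)
New clearance relative to baseline: 0.713 + 0.0418 + 0.06 + 0.35 = 1.1648.
Net systemic exposure ratio = 1 / 1.1648 = 0.859.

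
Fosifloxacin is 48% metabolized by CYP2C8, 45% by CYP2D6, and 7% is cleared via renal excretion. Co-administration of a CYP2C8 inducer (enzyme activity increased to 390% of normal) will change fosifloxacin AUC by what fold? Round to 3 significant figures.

CYP2C8: 0.48 × 3.9 = 1.872
CYP2D6: 0.45 (unchanged)
Other: 0.07 (unchanged)
New clearance relative to baseline: 1.872 + 0.45 + 0.07 = 2.392.
AUC ratio = CL_old/CL_new = 1 / 2.392 = 0.418.

0.418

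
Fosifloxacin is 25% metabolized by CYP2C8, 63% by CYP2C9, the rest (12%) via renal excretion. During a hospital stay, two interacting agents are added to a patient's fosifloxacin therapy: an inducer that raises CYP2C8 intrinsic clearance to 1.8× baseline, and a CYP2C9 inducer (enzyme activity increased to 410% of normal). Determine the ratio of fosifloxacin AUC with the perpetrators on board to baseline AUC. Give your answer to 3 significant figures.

The CYP2C8 pathway (25% of clearance) increases to 1.8× activity: 0.25 × 1.8 = 0.45.
The CYP2C9 pathway (63% of clearance) rises to 4.1× activity: 0.63 × 4.1 = 2.583.
Non-CYP routes (12%) are unchanged.
Relative clearance = 0.45 + 2.583 + 0.12 = 3.153.
AUC ∝ 1/CL: fold-change = 1 / 3.153 = 0.317.

0.317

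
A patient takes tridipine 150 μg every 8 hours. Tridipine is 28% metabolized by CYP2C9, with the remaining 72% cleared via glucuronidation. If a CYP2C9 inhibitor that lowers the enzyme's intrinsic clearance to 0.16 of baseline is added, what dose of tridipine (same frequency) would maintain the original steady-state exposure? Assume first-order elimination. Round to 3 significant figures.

The CYP2C9 pathway (28% of clearance) is reduced to 0.16× activity: 0.28 × 0.16 = 0.0448.
Non-CYP routes (72%) are unchanged.
Relative clearance = 0.0448 + 0.72 = 0.7648.
To maintain the same steady-state level, dose must scale with clearance: new dose = 150 × 0.7648 = 115 μg.

115 μg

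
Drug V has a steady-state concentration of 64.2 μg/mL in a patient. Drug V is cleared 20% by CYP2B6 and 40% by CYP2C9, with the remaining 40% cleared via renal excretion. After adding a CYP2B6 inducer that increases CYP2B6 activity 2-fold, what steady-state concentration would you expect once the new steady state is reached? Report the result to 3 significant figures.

53.5 μg/mL

CYP2B6: 0.2 × 2 = 0.4
CYP2C9: 0.4 (unchanged)
Other: 0.4 (unchanged)
CL_new/CL_old = 0.4 + 0.4 + 0.4 = 1.2.
Steady-state concentration ∝ 1/CL, so new value = 64.2 / 1.2 = 53.5 μg/mL.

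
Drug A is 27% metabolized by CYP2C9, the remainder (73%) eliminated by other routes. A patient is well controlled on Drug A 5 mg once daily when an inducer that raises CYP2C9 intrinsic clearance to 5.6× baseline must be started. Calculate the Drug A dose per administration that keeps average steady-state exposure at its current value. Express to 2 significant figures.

11 mg

CYP2C9: 0.27 × 5.6 = 1.512
Other: 0.73 (unchanged)
New clearance relative to baseline: 1.512 + 0.73 = 2.242.
To maintain the same steady-state level, dose must scale with clearance: new dose = 5 × 2.242 = 11 mg.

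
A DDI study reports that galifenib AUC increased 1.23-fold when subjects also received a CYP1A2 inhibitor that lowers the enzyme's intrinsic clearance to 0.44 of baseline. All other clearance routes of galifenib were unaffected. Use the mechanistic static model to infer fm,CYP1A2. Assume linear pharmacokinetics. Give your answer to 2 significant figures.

Call the CYP1A2 fraction fm. After the interaction, CL_new/CL_old = fm × 0.44 + (1 − fm).
AUC ratio = 1 / (new CL fraction), so new CL fraction = 1 / 1.23 = 0.813.
fm × 0.44 + 1 − fm = 0.813  ⇒  fm × (0.44 − 1) = −0.187  ⇒  fm = 0.33.

0.33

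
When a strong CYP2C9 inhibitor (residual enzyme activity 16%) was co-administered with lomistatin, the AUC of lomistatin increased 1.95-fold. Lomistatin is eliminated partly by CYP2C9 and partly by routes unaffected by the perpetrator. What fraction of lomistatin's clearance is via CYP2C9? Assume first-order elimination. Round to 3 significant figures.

0.580

Call the CYP2C9 fraction fm. After the interaction, CL_new/CL_old = fm × 0.16 + (1 − fm).
AUC ratio = 1 / (new CL fraction), so new CL fraction = 1 / 1.95 = 0.5128.
fm × 0.16 + 1 − fm = 0.5128  ⇒  fm × (0.16 − 1) = −0.4872  ⇒  fm = 0.580.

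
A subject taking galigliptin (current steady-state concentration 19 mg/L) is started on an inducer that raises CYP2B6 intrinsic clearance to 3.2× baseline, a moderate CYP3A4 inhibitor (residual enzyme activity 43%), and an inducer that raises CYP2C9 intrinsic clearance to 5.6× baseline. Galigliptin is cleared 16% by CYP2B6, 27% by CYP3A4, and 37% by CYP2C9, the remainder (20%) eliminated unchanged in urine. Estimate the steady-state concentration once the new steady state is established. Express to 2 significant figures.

6.6 mg/L

CYP2B6: 0.16 × 3.2 = 0.512
CYP3A4: 0.27 × 0.43 = 0.1161
CYP2C9: 0.37 × 5.6 = 2.072
Other: 0.2 (unchanged)
Relative clearance = 0.512 + 0.1161 + 2.072 + 0.2 = 2.9001.
New steady-state concentration = 19 / 2.9001 = 6.6 mg/L (concentration scales inversely with clearance).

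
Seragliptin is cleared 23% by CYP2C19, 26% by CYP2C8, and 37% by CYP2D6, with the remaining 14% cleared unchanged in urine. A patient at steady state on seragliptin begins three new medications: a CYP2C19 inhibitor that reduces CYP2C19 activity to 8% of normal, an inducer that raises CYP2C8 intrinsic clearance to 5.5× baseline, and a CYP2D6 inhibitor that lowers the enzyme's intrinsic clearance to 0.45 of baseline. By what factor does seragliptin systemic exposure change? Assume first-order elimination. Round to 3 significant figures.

0.570

The CYP2C19 pathway (23% of clearance) drops to 0.08× activity: 0.23 × 0.08 = 0.0184.
The CYP2C8 pathway (26% of clearance) increases to 5.5× activity: 0.26 × 5.5 = 1.43.
The CYP2D6 pathway (37% of clearance) drops to 0.45× activity: 0.37 × 0.45 = 0.1665.
Non-CYP routes (14%) are unchanged.
New clearance relative to baseline: 0.0184 + 1.43 + 0.1665 + 0.14 = 1.7549.
Because systemic exposure varies inversely with clearance, the combined effect is 1 / 1.7549 = 0.570.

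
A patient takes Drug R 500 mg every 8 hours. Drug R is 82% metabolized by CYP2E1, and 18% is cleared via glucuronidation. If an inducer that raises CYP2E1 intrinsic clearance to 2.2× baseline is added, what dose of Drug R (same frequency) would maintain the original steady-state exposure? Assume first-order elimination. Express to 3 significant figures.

992 mg

The CYP2E1 pathway (82% of clearance) rises to 2.2× activity: 0.82 × 2.2 = 1.804.
Non-CYP routes (18%) are unchanged.
New clearance relative to baseline: 1.804 + 0.18 = 1.984.
Exposure is unchanged when dose changes in proportion to clearance. New dose = 500 mg × 1.984 = 992 mg.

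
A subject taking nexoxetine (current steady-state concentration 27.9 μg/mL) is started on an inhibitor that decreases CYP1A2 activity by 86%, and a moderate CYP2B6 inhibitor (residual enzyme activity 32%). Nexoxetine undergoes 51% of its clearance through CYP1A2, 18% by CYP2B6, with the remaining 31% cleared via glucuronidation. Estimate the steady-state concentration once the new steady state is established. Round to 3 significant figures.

63.6 μg/mL

The CYP1A2 pathway (51% of clearance) falls to 0.14× activity: 0.51 × 0.14 = 0.0714.
The CYP2B6 pathway (18% of clearance) falls to 0.32× activity: 0.18 × 0.32 = 0.0576.
Non-CYP routes (31%) are unchanged.
CL_new/CL_old = 0.0714 + 0.0576 + 0.31 = 0.439.
Steady-state concentration ∝ 1/CL: new value = 27.9 / 0.439 = 63.6 μg/mL.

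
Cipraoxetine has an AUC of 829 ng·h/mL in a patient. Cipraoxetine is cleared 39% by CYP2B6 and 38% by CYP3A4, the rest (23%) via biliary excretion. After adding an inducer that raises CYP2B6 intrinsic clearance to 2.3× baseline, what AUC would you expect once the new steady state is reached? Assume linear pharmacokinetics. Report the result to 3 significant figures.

The CYP2B6 pathway (39% of clearance) rises to 2.3× activity: 0.39 × 2.3 = 0.897.
CYP3A4 (38%) and the residual 23% are unaffected.
CL_new/CL_old = 0.897 + 0.38 + 0.23 = 1.507.
AUC ∝ 1/CL, so new value = 829 / 1.507 = 550 ng·h/mL.

550 ng·h/mL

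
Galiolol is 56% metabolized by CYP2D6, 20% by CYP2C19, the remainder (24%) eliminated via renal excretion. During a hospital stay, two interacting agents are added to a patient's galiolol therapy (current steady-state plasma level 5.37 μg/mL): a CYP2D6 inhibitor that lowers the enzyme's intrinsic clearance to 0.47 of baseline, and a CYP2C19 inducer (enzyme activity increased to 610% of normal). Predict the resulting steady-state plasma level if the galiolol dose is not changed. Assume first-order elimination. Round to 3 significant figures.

CYP2D6: 0.56 × 0.47 = 0.2632
CYP2C19: 0.2 × 6.1 = 1.22
Other: 0.24 (unchanged)
CL_new/CL_old = 0.2632 + 1.22 + 0.24 = 1.7232.
Dividing the baseline by the relative clearance: 5.37 / 1.7232 = 3.12 μg/mL.

3.12 μg/mL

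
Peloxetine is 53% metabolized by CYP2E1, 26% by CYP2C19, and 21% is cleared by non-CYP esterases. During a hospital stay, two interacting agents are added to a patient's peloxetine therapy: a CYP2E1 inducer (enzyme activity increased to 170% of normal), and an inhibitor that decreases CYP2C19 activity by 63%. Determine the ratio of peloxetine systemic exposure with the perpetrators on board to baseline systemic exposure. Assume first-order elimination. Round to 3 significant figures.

CYP2E1: 0.53 × 1.7 = 0.901
CYP2C19: 0.26 × 0.37 = 0.0962
Other: 0.21 (unchanged)
Relative clearance = 0.901 + 0.0962 + 0.21 = 1.2072.
Because systemic exposure varies inversely with clearance, the combined effect is 1 / 1.2072 = 0.828.

0.828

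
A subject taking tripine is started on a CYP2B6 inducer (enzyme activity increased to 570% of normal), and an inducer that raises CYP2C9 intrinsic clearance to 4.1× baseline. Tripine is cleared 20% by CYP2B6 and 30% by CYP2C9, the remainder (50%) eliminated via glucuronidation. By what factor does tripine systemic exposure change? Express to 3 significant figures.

0.348

CYP2B6: 0.2 × 5.7 = 1.14
CYP2C9: 0.3 × 4.1 = 1.23
Other: 0.5 (unchanged)
Relative clearance = 1.14 + 1.23 + 0.5 = 2.87.
Systemic exposure ∝ 1/CL: fold-change = 1 / 2.87 = 0.348.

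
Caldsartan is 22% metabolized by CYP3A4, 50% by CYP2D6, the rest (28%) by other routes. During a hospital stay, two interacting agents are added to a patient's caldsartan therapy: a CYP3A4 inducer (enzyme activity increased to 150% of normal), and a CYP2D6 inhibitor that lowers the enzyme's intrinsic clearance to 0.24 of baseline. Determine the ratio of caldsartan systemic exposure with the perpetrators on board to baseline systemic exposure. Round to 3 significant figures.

1.37

The CYP3A4 pathway (22% of clearance) increases to 1.5× activity: 0.22 × 1.5 = 0.33.
The CYP2D6 pathway (50% of clearance) is reduced to 0.24× activity: 0.5 × 0.24 = 0.12.
The remaining 28% of clearance is unaffected.
CL_new/CL_old = 0.33 + 0.12 + 0.28 = 0.73.
Systemic exposure ∝ 1/CL: fold-change = 1 / 0.73 = 1.37.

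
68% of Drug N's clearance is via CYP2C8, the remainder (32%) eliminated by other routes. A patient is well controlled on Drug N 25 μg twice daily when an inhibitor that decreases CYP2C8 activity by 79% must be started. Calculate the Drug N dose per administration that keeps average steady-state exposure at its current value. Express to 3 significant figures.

11.6 μg

The CYP2C8 pathway (68% of clearance) drops to 0.21× activity: 0.68 × 0.21 = 0.1428.
Non-CYP routes (32%) are unchanged.
Relative clearance = 0.1428 + 0.32 = 0.4628.
Css,avg = (dose rate)/CL, so holding Css fixed requires dose ∝ CL: 25 × 0.4628 = 11.6 μg.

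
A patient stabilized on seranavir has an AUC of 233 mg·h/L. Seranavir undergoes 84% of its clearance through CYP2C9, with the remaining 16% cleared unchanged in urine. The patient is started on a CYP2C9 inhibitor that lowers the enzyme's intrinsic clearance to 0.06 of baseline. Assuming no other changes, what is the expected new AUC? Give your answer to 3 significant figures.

1.11 × 10³ mg·h/L

CYP2C9: 0.84 × 0.06 = 0.0504
Other: 0.16 (unchanged)
Relative clearance = 0.0504 + 0.16 = 0.2104.
With dosing unchanged, AUC scales as 1/CL: 233 / 0.2104 = 1.11 × 10³ mg·h/L.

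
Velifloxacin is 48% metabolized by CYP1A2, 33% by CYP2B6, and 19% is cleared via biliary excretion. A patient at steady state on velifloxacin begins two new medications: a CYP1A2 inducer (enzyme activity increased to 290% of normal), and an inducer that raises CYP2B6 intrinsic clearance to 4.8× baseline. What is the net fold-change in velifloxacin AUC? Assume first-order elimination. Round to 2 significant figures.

The CYP1A2 pathway (48% of clearance) increases to 2.9× activity: 0.48 × 2.9 = 1.392.
The CYP2B6 pathway (33% of clearance) rises to 4.8× activity: 0.33 × 4.8 = 1.584.
Non-CYP routes (19%) are unchanged.
Relative clearance = 1.392 + 1.584 + 0.19 = 3.166.
Because AUC varies inversely with clearance, the combined effect is 1 / 3.166 = 0.32.

0.32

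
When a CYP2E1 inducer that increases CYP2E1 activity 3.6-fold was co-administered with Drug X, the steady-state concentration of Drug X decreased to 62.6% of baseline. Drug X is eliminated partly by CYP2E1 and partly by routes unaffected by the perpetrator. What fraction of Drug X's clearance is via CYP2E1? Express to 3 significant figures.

Let x = fm,CYP2E1. Because steady-state concentration ∝ 1/CL, relative clearance rose to 1/0.626 = 1.597.
Setting x·3.6 + (1 − x) = 1.597 and solving: x = (1.597 − 1)/(3.6 − 1) = 0.230.

0.230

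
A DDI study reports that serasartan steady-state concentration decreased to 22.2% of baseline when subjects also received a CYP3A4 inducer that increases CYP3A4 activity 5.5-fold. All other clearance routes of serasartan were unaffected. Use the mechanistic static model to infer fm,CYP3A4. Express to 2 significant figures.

0.78

Let fm be the CYP3A4 fraction. New clearance relative to baseline = fm × 5.5 + (1 − fm).
Steady-state concentration ratio = 1 / (new CL fraction), so new CL fraction = 1 / 0.222 = 4.505.
fm × 5.5 + 1 − fm = 4.505  ⇒  fm × (5.5 − 1) = 3.505  ⇒  fm = 0.78.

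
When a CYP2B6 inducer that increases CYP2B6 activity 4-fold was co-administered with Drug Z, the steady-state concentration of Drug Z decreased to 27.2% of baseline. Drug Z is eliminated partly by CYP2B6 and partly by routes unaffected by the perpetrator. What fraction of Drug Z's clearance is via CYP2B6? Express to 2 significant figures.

Let x = fm,CYP2B6. Because steady-state concentration ∝ 1/CL, relative clearance rose to 1/0.272 = 3.676.
Setting x·4 + (1 − x) = 3.676 and solving: x = (3.676 − 1)/(4 − 1) = 0.89.

0.89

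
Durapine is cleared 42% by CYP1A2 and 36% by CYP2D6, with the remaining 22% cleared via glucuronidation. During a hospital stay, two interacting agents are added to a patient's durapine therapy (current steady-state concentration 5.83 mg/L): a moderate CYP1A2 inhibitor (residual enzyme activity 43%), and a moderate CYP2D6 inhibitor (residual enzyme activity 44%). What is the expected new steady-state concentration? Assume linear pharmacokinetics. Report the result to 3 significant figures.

The CYP1A2 pathway (42% of clearance) is reduced to 0.43× activity: 0.42 × 0.43 = 0.1806.
The CYP2D6 pathway (36% of clearance) drops to 0.44× activity: 0.36 × 0.44 = 0.1584.
The remaining 22% of clearance is unaffected.
Relative clearance = 0.1806 + 0.1584 + 0.22 = 0.559.
Dividing the baseline by the relative clearance: 5.83 / 0.559 = 10.4 mg/L.

10.4 mg/L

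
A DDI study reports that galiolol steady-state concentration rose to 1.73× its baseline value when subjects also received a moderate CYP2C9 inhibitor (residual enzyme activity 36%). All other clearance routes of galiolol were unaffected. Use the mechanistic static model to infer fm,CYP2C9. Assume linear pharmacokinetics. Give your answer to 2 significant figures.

Write x for the fraction cleared via CYP2C9. The observed steady-state concentration change means clearance fell to 1/1.73 = 0.578 of baseline.
Only the CYP2C9 route changed, so 0.578 = x·0.36 + (1 − x), giving x = 0.66.

0.66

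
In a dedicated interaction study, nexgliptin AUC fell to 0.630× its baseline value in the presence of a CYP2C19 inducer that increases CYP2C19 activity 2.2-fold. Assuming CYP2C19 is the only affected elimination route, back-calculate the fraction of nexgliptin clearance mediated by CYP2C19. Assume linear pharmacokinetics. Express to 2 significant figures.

0.49

Let fm be the CYP2C19 fraction. New clearance relative to baseline = fm × 2.2 + (1 − fm).
AUC ratio = 1 / (new CL fraction), so new CL fraction = 1 / 0.630 = 1.587.
fm × 2.2 + 1 − fm = 1.587  ⇒  fm × (2.2 − 1) = 0.5873  ⇒  fm = 0.49.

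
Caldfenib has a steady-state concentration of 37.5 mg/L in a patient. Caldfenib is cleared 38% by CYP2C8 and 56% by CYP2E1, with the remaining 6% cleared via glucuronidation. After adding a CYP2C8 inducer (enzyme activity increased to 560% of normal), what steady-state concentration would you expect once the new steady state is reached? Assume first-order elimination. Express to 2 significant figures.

14 mg/L

The CYP2C8 pathway (38% of clearance) rises to 5.6× activity: 0.38 × 5.6 = 2.128.
CYP2E1 (56%) and the residual 6% are unaffected.
Relative clearance = 2.128 + 0.56 + 0.06 = 2.748.
New steady-state concentration = baseline ÷ relative clearance = 37.5 / 2.748 = 14 mg/L.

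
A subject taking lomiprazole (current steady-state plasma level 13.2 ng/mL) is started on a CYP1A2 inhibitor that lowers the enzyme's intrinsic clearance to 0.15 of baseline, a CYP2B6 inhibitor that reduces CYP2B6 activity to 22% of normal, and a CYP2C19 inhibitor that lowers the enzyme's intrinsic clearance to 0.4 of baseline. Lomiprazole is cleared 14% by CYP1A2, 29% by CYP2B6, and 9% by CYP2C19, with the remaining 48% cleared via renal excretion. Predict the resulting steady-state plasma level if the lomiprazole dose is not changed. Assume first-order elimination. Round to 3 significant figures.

The CYP1A2 pathway (14% of clearance) is reduced to 0.15× activity: 0.14 × 0.15 = 0.021.
The CYP2B6 pathway (29% of clearance) drops to 0.22× activity: 0.29 × 0.22 = 0.0638.
The CYP2C19 pathway (9% of clearance) falls to 0.4× activity: 0.09 × 0.4 = 0.036.
Non-CYP routes (48%) are unchanged.
CL_new/CL_old = 0.021 + 0.0638 + 0.036 + 0.48 = 0.6008.
Dividing the baseline by the relative clearance: 13.2 / 0.6008 = 22.0 ng/mL.

22.0 ng/mL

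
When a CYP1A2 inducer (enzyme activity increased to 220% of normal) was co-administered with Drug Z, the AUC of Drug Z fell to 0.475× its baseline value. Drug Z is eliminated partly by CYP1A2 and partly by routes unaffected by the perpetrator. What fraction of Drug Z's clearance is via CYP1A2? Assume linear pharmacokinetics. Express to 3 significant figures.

CL'/CL = 1 / 0.475 = 2.105
2.2·fm + (1 − fm) = 2.105
fm = (2.105 − 1) / (2.2 − 1) = 0.921

0.921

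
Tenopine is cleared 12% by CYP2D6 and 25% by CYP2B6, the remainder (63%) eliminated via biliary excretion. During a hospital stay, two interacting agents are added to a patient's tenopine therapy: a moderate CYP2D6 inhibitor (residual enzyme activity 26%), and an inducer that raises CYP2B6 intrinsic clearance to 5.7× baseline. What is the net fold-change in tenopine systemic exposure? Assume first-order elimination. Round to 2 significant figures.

The CYP2D6 pathway (12% of clearance) drops to 0.26× activity: 0.12 × 0.26 = 0.0312.
The CYP2B6 pathway (25% of clearance) rises to 5.7× activity: 0.25 × 5.7 = 1.425.
The remaining 63% of clearance is unaffected.
Relative clearance = 0.0312 + 1.425 + 0.63 = 2.0862.
Net systemic exposure ratio = 1 / 2.0862 = 0.48.

0.48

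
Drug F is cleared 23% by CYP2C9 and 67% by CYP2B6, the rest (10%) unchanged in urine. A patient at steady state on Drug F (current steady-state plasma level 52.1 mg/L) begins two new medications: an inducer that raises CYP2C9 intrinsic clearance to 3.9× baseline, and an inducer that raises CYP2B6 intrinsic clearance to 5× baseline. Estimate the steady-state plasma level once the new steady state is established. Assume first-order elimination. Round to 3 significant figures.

CYP2C9: 0.23 × 3.9 = 0.897
CYP2B6: 0.67 × 5 = 3.35
Other: 0.1 (unchanged)
CL_new/CL_old = 0.897 + 3.35 + 0.1 = 4.347.
Dividing the baseline by the relative clearance: 52.1 / 4.347 = 12.0 mg/L.

12.0 mg/L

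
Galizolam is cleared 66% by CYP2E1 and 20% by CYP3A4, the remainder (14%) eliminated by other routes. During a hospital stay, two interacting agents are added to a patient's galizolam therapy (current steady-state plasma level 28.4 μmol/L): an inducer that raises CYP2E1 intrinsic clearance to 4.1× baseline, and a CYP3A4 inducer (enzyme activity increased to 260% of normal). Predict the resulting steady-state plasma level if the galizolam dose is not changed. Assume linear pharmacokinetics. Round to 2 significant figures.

8.4 μmol/L

The CYP2E1 pathway (66% of clearance) increases to 4.1× activity: 0.66 × 4.1 = 2.706.
The CYP3A4 pathway (20% of clearance) increases to 2.6× activity: 0.2 × 2.6 = 0.52.
Non-CYP routes (14%) are unchanged.
Relative clearance = 2.706 + 0.52 + 0.14 = 3.366.
Dividing the baseline by the relative clearance: 28.4 / 3.366 = 8.4 μmol/L.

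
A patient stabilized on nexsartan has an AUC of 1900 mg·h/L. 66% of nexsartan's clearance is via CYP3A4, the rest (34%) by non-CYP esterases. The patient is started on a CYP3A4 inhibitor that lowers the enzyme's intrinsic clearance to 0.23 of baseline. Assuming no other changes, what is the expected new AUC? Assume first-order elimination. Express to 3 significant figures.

3.86 × 10³ mg·h/L

The CYP3A4 pathway (66% of clearance) drops to 0.23× activity: 0.66 × 0.23 = 0.1518.
Non-CYP routes (34%) are unchanged.
New clearance relative to baseline: 0.1518 + 0.34 = 0.4918.
AUC ∝ 1/CL, so new value = 1900 / 0.4918 = 3.86 × 10³ mg·h/L.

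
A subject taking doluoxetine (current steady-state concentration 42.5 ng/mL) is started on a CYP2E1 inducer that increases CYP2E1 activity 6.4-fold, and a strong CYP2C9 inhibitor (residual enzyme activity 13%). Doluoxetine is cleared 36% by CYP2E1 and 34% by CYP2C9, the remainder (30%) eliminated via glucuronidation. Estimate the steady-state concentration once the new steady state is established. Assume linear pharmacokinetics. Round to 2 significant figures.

The CYP2E1 pathway (36% of clearance) rises to 6.4× activity: 0.36 × 6.4 = 2.304.
The CYP2C9 pathway (34% of clearance) drops to 0.13× activity: 0.34 × 0.13 = 0.0442.
The remaining 30% of clearance is unaffected.
Relative clearance = 2.304 + 0.0442 + 0.3 = 2.6482.
Steady-state concentration ∝ 1/CL: new value = 42.5 / 2.6482 = 16 ng/mL.

16 ng/mL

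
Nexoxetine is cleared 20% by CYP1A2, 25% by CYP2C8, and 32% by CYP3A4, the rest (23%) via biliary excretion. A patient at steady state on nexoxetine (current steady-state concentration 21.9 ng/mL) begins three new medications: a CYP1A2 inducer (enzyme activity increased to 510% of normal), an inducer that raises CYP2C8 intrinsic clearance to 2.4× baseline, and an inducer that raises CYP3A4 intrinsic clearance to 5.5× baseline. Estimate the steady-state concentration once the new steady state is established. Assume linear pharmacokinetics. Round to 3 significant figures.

6.07 ng/mL

CYP1A2: 0.2 × 5.1 = 1.02
CYP2C8: 0.25 × 2.4 = 0.6
CYP3A4: 0.32 × 5.5 = 1.76
Other: 0.23 (unchanged)
CL_new/CL_old = 1.02 + 0.6 + 1.76 + 0.23 = 3.61.
Dividing the baseline by the relative clearance: 21.9 / 3.61 = 6.07 ng/mL.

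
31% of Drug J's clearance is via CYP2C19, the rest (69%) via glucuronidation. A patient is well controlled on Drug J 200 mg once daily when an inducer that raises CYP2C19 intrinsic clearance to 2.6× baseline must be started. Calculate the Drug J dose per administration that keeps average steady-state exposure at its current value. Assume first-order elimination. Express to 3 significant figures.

The CYP2C19 pathway (31% of clearance) rises to 2.6× activity: 0.31 × 2.6 = 0.806.
Non-CYP routes (69%) are unchanged.
New clearance relative to baseline: 0.806 + 0.69 = 1.496.
Exposure is unchanged when dose changes in proportion to clearance. New dose = 200 mg × 1.496 = 299 mg.

299 mg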